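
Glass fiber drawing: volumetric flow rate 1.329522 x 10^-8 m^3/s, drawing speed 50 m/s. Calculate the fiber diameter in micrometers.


Cross-sectional area from continuity:
  A = Q / v = 1.329522 x 10^-8 / 50 = 2.659044 x 10^-10 m^2
Diameter from circular cross-section:
  d = sqrt(4A / pi) * 10^6 (m -> um)
  d = sqrt(4 * 2.659044 x 10^-10 / pi) * 10^6 = 18.4 um

18.4 um


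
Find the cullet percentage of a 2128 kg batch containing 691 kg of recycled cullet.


Cullet ratio = (cullet mass / total batch mass) * 100
  Ratio = 691 / 2128 * 100 = 32.47%

32.47%


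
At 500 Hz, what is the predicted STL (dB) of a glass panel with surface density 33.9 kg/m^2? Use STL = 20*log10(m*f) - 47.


Mass law: STL = 20 * log10(m * f) - 47
  m * f = 33.9 * 500 = 16950
  log10(16950) = 4.22917
  STL = 20 * 4.22917 - 47 = 84.5834 - 47 = 37.6 dB

37.6 dB


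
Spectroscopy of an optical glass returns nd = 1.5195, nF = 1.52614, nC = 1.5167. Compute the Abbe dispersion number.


Abbe number formula: Vd = (nd - 1) / (nF - nC)
  nd - 1 = 1.5195 - 1 = 0.5195
  nF - nC = 1.52614 - 1.5167 = 0.00944
  Vd = 0.5195 / 0.00944 = 55.03

55.03


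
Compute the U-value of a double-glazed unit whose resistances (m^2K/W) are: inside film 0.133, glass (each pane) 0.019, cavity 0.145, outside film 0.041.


Total thermal resistance (series):
  R_total = R_in + R_glass + R_air + R_glass + R_out
  R_total = 0.133 + 0.019 + 0.145 + 0.019 + 0.041 = 0.357 m^2K/W
U-value = 1 / R_total = 1 / 0.357 = 2.801 W/m^2K

2.801 W/m^2K


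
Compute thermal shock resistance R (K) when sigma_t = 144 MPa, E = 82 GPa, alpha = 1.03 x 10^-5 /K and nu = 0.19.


Thermal shock resistance: R = sigma * (1 - nu) / (E * alpha)
  Numerator = 144 * (1 - 0.19) = 116.64
  Denominator = 82 * 1000 * (1.03 x 10^-5) = 0.8446
  R = 116.64 / 0.8446 = 138.1 K

138.1 K


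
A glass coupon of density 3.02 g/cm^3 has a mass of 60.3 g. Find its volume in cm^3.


Rearrange rho = m / V:
  V = m / rho
  V = 60.3 / 3.02 = 19.967 cm^3

19.967 cm^3


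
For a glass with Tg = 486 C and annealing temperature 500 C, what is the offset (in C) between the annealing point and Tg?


Offset = T_anneal - Tg:
  offset = 500 - 486 = 14 C

14 C


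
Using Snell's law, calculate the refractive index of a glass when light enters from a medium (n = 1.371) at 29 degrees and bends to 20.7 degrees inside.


Apply Snell's law: n1 * sin(theta1) = n2 * sin(theta2)
  n2 = n1 * sin(theta1) / sin(theta2)
  sin(29) = 0.48481
  sin(20.7) = 0.353475
  n2 = 1.371 * 0.48481 / 0.353475 = 1.8804

1.8804


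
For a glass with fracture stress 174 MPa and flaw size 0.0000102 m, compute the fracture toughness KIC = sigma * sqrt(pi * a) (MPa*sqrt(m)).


Fracture toughness: KIC = sigma * sqrt(pi * a)
  pi * a = pi * 0.0000102 = 0.000032044
  sqrt(pi * a) = 0.005661
  KIC = 174 * 0.005661 = 0.985 MPa*sqrt(m)

0.985 MPa*sqrt(m)


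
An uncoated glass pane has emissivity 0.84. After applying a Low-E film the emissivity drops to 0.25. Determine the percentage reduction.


Percentage reduction = (1 - coated/uncoated) * 100
  Ratio = 0.25 / 0.84 = 0.2976
  Reduction = (1 - 0.2976) * 100 = 70.2%

70.2%


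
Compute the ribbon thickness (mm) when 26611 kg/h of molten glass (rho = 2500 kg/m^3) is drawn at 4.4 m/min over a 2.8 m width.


Ribbon cross-section from mass balance:
  Volume rate = throughput / density = 26611 / 2500 = 10.6444 m^3/h
  thickness = volume rate / (speed * 60 * width), i.e.
  thickness = throughput / (60 * speed * width * density) * 1000
  thickness = 26611 / (60 * 4.4 * 2.8 * 2500) * 1000 = 14.4 mm

14.4 mm


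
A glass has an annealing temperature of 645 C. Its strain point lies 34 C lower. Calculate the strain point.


Strain point = annealing point - difference:
  T_strain = 645 - 34 = 611 C

611 C


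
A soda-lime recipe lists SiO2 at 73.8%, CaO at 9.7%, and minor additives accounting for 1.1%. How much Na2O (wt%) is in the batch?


Pieces sum to 100%:
  Na2O = 100 - (SiO2 + CaO + others)
  Na2O = 100 - (73.8 + 9.7 + 1.1) = 15.4%

15.4%


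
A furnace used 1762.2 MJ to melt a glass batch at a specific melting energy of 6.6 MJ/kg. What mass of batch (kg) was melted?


Rearrange E = m * s for m:
  m = E / s
  m = 1762.2 / 6.6 = 267.0 kg

267.0 kg


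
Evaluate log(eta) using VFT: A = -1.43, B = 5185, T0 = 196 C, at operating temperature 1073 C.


VFT equation: log(eta) = A + B / (T - T0)
  T - T0 = 1073 - 196 = 877
  B / (T - T0) = 5185 / 877 = 5.912
  log(eta) = -1.43 + 5.912 = 4.482

4.482


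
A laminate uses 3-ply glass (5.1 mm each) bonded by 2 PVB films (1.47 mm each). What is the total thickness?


Total thickness = glass contribution + PVB contribution
  Glass: 3 * 5.1 = 15.3 mm
  PVB: 2 * 1.47 = 2.94 mm
  Total = 15.3 + 2.94 = 18.24 mm

18.24 mm


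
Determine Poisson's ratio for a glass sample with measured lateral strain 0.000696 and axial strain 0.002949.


Poisson's ratio: nu = lateral strain / axial strain
  nu = 0.000696 / 0.002949 = 0.236

0.236


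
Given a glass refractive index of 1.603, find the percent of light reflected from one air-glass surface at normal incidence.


Fresnel reflectance at normal incidence:
  R = ((n - 1)/(n + 1))^2
  (n - 1)/(n + 1) = (1.603 - 1)/(1.603 + 1) = 0.231656
  R = 0.231656^2 = 0.0536645
  R(%) = 0.0536645 * 100 = 5.366%

5.366%


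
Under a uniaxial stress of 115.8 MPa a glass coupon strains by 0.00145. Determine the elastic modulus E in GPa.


Young's modulus: E = stress / strain
  E = 115.8 MPa / 0.00145 = 79862.07 MPa
Convert to GPa: 79862.07 / 1000 = 79.86 GPa

79.86 GPa


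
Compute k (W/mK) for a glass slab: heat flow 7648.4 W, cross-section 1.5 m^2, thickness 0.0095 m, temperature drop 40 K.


Fourier's law rearranged: k = Q * t / (A * dT)
  Numerator = 7648.4 * 0.0095 = 72.6598
  Denominator = 1.5 * 40 = 60.0
  k = 72.6598 / 60.0 = 1.211 W/mK

1.211 W/mK


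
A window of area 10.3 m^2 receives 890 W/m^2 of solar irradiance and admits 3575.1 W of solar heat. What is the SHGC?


Rearrange Q = Area * SHGC * Irradiance:
  SHGC = Q / (Area * Irradiance)
  SHGC = 3575.1 / (10.3 * 890) = 0.39

0.39


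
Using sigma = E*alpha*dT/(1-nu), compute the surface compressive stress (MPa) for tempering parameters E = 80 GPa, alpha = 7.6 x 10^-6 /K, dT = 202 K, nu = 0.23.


Tempering stress: sigma = E * alpha * dT / (1 - nu)
  E (MPa) = 80 * 1000 = 80000
  Numerator = 80000 * (7.6 x 10^-6) * 202 = 122.816
  Denominator = 1 - 0.23 = 0.77
  sigma = 122.816 / 0.77 = 159.5 MPa

159.5 MPa


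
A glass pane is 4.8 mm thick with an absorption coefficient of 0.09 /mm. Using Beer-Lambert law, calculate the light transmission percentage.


Beer-Lambert law: T = exp(-alpha * thickness)
  exponent = -0.09 * 4.8 = -0.432
  T = exp(-0.432) = 0.6492
  Percentage = 0.6492 * 100 = 64.92%

64.92%


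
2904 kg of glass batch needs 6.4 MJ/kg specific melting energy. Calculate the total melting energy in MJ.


Total energy = mass * specific energy
  E = 2904 * 6.4 = 18585.6 MJ

18585.6 MJ


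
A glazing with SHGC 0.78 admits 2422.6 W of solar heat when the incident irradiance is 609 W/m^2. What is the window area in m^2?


Rearrange Q = Area * SHGC * Irradiance:
  Area = Q / (SHGC * Irradiance)
  Area = 2422.6 / (0.78 * 609) = 5.1 m^2

5.1 m^2


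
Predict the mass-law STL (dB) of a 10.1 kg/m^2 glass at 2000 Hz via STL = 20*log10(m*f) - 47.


Mass law: STL = 20 * log10(m * f) - 47
  m * f = 10.1 * 2000 = 20200
  log10(20200) = 4.30535
  STL = 20 * 4.30535 - 47 = 86.107 - 47 = 39.1 dB

39.1 dB


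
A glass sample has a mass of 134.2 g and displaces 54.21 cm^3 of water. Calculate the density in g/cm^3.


Use the definition of density:
  rho = mass / volume
  rho = 134.2 / 54.21 = 2.476 g/cm^3

2.476 g/cm^3


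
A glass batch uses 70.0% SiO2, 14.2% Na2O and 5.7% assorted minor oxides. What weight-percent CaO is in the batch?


Pieces sum to 100%:
  CaO = 100 - (SiO2 + Na2O + others)
  CaO = 100 - (70.0 + 14.2 + 5.7) = 10.1%

10.1%


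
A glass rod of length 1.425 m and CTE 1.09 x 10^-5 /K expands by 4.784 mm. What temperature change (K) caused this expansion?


Rearrange dL = alpha * L0 * dT for dT:
  dT = dL / (alpha * L0)
  dL (m) = 4.784 / 1000 = 0.004784
  dT = 0.004784 / ((1.09 x 10^-5) * 1.425) = 308.0 K

308.0 K


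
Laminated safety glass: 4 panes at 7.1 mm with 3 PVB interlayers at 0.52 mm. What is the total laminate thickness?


Total thickness = glass contribution + PVB contribution
  Glass: 4 * 7.1 = 28.4 mm
  PVB: 3 * 0.52 = 1.56 mm
  Total = 28.4 + 1.56 = 29.96 mm

29.96 mm


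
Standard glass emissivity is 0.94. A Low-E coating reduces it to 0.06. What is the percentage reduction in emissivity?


Percentage reduction = (1 - coated/uncoated) * 100
  Ratio = 0.06 / 0.94 = 0.0638
  Reduction = (1 - 0.0638) * 100 = 93.6%

93.6%


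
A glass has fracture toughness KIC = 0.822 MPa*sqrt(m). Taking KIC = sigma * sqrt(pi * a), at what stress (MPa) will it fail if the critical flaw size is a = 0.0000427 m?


Rearrange KIC = sigma * sqrt(pi * a):
  sigma = KIC / sqrt(pi * a)
  sqrt(pi * 0.0000427) = 0.011582
  sigma = 0.822 / 0.011582 = 70.97 MPa

70.97 MPa


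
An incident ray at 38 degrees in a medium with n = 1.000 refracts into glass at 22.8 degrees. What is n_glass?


Apply Snell's law: n1 * sin(theta1) = n2 * sin(theta2)
  n2 = n1 * sin(theta1) / sin(theta2)
  sin(38) = 0.615661
  sin(22.8) = 0.387516
  n2 = 1.000 * 0.615661 / 0.387516 = 1.5887

1.5887


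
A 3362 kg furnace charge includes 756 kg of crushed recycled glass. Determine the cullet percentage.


Cullet ratio = (cullet mass / total batch mass) * 100
  Ratio = 756 / 3362 * 100 = 22.49%

22.49%


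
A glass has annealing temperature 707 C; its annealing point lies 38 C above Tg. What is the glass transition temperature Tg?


Rearrange T_anneal = Tg + offset for Tg:
  Tg = T_anneal - offset = 707 - 38 = 669 C

669 C


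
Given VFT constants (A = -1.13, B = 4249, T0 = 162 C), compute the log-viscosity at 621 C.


VFT equation: log(eta) = A + B / (T - T0)
  T - T0 = 621 - 162 = 459
  B / (T - T0) = 4249 / 459 = 9.257
  log(eta) = -1.13 + 9.257 = 8.127

8.127


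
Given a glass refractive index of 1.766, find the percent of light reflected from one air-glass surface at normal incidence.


Fresnel reflectance at normal incidence:
  R = ((n - 1)/(n + 1))^2
  (n - 1)/(n + 1) = (1.766 - 1)/(1.766 + 1) = 0.276934
  R = 0.276934^2 = 0.0766924
  R(%) = 0.0766924 * 100 = 7.669%

7.669%


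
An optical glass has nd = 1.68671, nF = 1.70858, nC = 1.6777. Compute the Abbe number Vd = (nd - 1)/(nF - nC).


Abbe number formula: Vd = (nd - 1) / (nF - nC)
  nd - 1 = 1.68671 - 1 = 0.68671
  nF - nC = 1.70858 - 1.6777 = 0.03088
  Vd = 0.68671 / 0.03088 = 22.24

22.24


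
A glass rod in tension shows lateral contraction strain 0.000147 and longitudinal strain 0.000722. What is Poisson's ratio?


Poisson's ratio: nu = lateral strain / axial strain
  nu = 0.000147 / 0.000722 = 0.2036

0.2036


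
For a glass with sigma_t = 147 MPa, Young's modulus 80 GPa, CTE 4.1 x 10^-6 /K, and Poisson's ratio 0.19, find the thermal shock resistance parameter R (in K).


Thermal shock resistance: R = sigma * (1 - nu) / (E * alpha)
  Numerator = 147 * (1 - 0.19) = 119.07
  Denominator = 80 * 1000 * (4.1 x 10^-6) = 0.328
  R = 119.07 / 0.328 = 363.0 K

363.0 K


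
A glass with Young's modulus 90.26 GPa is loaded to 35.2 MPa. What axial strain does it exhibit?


Rearrange E = sigma / epsilon:
  epsilon = sigma / E
  E (MPa) = 90.26 * 1000 = 90260
  epsilon = 35.2 / 90260 = 0.00039

0.00039


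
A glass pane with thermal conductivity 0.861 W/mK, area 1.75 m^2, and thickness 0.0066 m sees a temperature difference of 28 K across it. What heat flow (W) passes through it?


Fourier's law: Q = k * A * dT / t
  Q = 0.861 * 1.75 * 28 / 0.0066
  Q = 42.189 / 0.0066 = 6392.3 W

6392.3 W


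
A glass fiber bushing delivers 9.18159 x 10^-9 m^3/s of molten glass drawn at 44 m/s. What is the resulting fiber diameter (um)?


Cross-sectional area from continuity:
  A = Q / v = 9.18159 x 10^-9 / 44 = 2.086725 x 10^-10 m^2
Diameter from circular cross-section:
  d = sqrt(4A / pi) * 10^6 (m -> um)
  d = sqrt(4 * 2.086725 x 10^-10 / pi) * 10^6 = 16.3 um

16.3 um


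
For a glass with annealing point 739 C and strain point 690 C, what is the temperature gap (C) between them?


Gap = T_anneal - T_strain:
  gap = 739 - 690 = 49 C

49 C


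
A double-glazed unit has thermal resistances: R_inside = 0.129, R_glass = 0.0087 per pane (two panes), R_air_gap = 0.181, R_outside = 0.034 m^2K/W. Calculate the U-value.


Total thermal resistance (series):
  R_total = R_in + R_glass + R_air + R_glass + R_out
  R_total = 0.129 + 0.0087 + 0.181 + 0.0087 + 0.034 = 0.3614 m^2K/W
U-value = 1 / R_total = 1 / 0.3614 = 2.767 W/m^2K

2.767 W/m^2K


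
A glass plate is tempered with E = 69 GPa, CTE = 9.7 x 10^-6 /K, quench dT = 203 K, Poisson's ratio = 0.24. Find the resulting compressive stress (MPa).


Tempering stress: sigma = E * alpha * dT / (1 - nu)
  E (MPa) = 69 * 1000 = 69000
  Numerator = 69000 * (9.7 x 10^-6) * 203 = 135.8679
  Denominator = 1 - 0.24 = 0.76
  sigma = 135.8679 / 0.76 = 178.8 MPa

178.8 MPa


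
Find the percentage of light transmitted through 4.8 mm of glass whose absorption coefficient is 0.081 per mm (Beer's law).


Beer-Lambert law: T = exp(-alpha * thickness)
  exponent = -0.081 * 4.8 = -0.3888
  T = exp(-0.3888) = 0.6779
  Percentage = 0.6779 * 100 = 67.79%

67.79%


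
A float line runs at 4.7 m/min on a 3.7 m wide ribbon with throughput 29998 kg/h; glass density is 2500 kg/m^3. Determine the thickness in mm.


Ribbon cross-section from mass balance:
  Volume rate = throughput / density = 29998 / 2500 = 11.9992 m^3/h
  thickness = volume rate / (speed * 60 * width), i.e.
  thickness = throughput / (60 * speed * width * density) * 1000
  thickness = 29998 / (60 * 4.7 * 3.7 * 2500) * 1000 = 11.5 mm

11.5 mm


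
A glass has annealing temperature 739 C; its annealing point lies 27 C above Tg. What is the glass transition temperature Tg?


Rearrange T_anneal = Tg + offset for Tg:
  Tg = T_anneal - offset = 739 - 27 = 712 C

712 C


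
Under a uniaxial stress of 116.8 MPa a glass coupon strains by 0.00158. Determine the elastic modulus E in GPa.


Young's modulus: E = stress / strain
  E = 116.8 MPa / 0.00158 = 73924.05 MPa
Convert to GPa: 73924.05 / 1000 = 73.92 GPa

73.92 GPa


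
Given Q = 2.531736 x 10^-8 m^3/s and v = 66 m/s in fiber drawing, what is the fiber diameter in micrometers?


Cross-sectional area from continuity:
  A = Q / v = 2.531736 x 10^-8 / 66 = 3.835964 x 10^-10 m^2
Diameter from circular cross-section:
  d = sqrt(4A / pi) * 10^6 (m -> um)
  d = sqrt(4 * 3.835964 x 10^-10 / pi) * 10^6 = 22.1 um

22.1 um


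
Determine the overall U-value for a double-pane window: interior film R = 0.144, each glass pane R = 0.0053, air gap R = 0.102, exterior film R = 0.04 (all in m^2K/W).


Total thermal resistance (series):
  R_total = R_in + R_glass + R_air + R_glass + R_out
  R_total = 0.144 + 0.0053 + 0.102 + 0.0053 + 0.04 = 0.2966 m^2K/W
U-value = 1 / R_total = 1 / 0.2966 = 3.372 W/m^2K

3.372 W/m^2K


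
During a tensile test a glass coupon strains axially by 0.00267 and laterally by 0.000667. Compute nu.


Poisson's ratio: nu = lateral strain / axial strain
  nu = 0.000667 / 0.00267 = 0.2498

0.2498


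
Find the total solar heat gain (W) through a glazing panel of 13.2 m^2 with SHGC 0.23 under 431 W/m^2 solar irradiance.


Solar heat gain: Q = Area * SHGC * Irradiance
  Q = 13.2 * 0.23 * 431 = 1308.5 W

1308.5 W


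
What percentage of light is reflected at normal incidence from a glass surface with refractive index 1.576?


Fresnel reflectance at normal incidence:
  R = ((n - 1)/(n + 1))^2
  (n - 1)/(n + 1) = (1.576 - 1)/(1.576 + 1) = 0.223602
  R = 0.223602^2 = 0.0499979
  R(%) = 0.0499979 * 100 = 5.0%

5.0%


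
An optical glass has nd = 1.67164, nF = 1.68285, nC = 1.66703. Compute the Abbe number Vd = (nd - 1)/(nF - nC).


Abbe number formula: Vd = (nd - 1) / (nF - nC)
  nd - 1 = 1.67164 - 1 = 0.67164
  nF - nC = 1.68285 - 1.66703 = 0.01582
  Vd = 0.67164 / 0.01582 = 42.46

42.46


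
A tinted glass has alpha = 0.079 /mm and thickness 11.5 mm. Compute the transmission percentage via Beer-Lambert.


Beer-Lambert law: T = exp(-alpha * thickness)
  exponent = -0.079 * 11.5 = -0.9085
  T = exp(-0.9085) = 0.4031
  Percentage = 0.4031 * 100 = 40.31%

40.31%


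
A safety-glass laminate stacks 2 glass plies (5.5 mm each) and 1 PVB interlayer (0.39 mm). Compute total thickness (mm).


Total thickness = glass contribution + PVB contribution
  Glass: 2 * 5.5 = 11.0 mm
  PVB: 1 * 0.39 = 0.39 mm
  Total = 11.0 + 0.39 = 11.39 mm

11.39 mm


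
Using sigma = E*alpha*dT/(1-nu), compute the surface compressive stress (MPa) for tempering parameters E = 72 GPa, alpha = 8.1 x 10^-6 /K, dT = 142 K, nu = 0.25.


Tempering stress: sigma = E * alpha * dT / (1 - nu)
  E (MPa) = 72 * 1000 = 72000
  Numerator = 72000 * (8.1 x 10^-6) * 142 = 82.8144
  Denominator = 1 - 0.25 = 0.75
  sigma = 82.8144 / 0.75 = 110.4 MPa

110.4 MPa


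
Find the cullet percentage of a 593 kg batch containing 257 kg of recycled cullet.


Cullet ratio = (cullet mass / total batch mass) * 100
  Ratio = 257 / 593 * 100 = 43.34%

43.34%


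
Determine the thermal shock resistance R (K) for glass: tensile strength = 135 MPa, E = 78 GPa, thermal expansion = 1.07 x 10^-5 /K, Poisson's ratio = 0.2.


Thermal shock resistance: R = sigma * (1 - nu) / (E * alpha)
  Numerator = 135 * (1 - 0.2) = 108.0
  Denominator = 78 * 1000 * (1.07 x 10^-5) = 0.8346
  R = 108.0 / 0.8346 = 129.4 K

129.4 K


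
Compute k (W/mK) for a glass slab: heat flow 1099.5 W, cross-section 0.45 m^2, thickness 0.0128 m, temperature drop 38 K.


Fourier's law rearranged: k = Q * t / (A * dT)
  Numerator = 1099.5 * 0.0128 = 14.0736
  Denominator = 0.45 * 38 = 17.1
  k = 14.0736 / 17.1 = 0.823 W/mK

0.823 W/mK


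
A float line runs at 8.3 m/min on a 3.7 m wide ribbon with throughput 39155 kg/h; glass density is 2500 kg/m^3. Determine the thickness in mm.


Ribbon cross-section from mass balance:
  Volume rate = throughput / density = 39155 / 2500 = 15.662 m^3/h
  thickness = volume rate / (speed * 60 * width), i.e.
  thickness = throughput / (60 * speed * width * density) * 1000
  thickness = 39155 / (60 * 8.3 * 3.7 * 2500) * 1000 = 8.5 mm

8.5 mm


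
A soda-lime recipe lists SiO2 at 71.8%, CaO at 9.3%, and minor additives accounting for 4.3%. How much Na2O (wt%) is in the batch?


Pieces sum to 100%:
  Na2O = 100 - (SiO2 + CaO + others)
  Na2O = 100 - (71.8 + 9.3 + 4.3) = 14.6%

14.6%


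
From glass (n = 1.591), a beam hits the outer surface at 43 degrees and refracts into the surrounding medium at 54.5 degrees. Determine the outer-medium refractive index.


Apply Snell's law: n1 * sin(theta1) = n2 * sin(theta2)
  n2 = n1 * sin(theta1) / sin(theta2)
  sin(43) = 0.681998
  sin(54.5) = 0.814116
  n2 = 1.591 * 0.681998 / 0.814116 = 1.3328

1.3328


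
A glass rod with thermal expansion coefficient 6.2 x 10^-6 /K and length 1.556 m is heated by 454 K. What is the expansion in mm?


Thermal expansion formula: dL = alpha * L0 * dT
  dL = (6.2 x 10^-6) * 1.556 * 454 = 0.00437983 m
Convert to mm: 0.00437983 * 1000 = 4.3798 mm

4.3798 mm


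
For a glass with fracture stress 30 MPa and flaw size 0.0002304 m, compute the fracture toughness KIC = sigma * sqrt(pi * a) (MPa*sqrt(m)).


Fracture toughness: KIC = sigma * sqrt(pi * a)
  pi * a = pi * 0.0002304 = 0.000723823
  sqrt(pi * a) = 0.026904
  KIC = 30 * 0.026904 = 0.807 MPa*sqrt(m)

0.807 MPa*sqrt(m)


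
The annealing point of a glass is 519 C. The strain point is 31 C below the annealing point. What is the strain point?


Strain point = annealing point - difference:
  T_strain = 519 - 31 = 488 C

488 C


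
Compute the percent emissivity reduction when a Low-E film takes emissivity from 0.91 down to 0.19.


Percentage reduction = (1 - coated/uncoated) * 100
  Ratio = 0.19 / 0.91 = 0.2088
  Reduction = (1 - 0.2088) * 100 = 79.1%

79.1%


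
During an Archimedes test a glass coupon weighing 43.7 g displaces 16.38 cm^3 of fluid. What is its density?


Use the definition of density:
  rho = mass / volume
  rho = 43.7 / 16.38 = 2.668 g/cm^3

2.668 g/cm^3


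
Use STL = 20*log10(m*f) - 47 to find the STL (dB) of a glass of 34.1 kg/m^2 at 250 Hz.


Mass law: STL = 20 * log10(m * f) - 47
  m * f = 34.1 * 250 = 8525
  log10(8525) = 3.93069
  STL = 20 * 3.93069 - 47 = 78.6138 - 47 = 31.6 dB

31.6 dB


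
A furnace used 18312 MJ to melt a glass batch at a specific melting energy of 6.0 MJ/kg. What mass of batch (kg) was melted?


Rearrange E = m * s for m:
  m = E / s
  m = 18312 / 6.0 = 3052.0 kg

3052.0 kg


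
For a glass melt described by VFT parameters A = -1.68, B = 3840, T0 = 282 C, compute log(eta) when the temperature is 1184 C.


VFT equation: log(eta) = A + B / (T - T0)
  T - T0 = 1184 - 282 = 902
  B / (T - T0) = 3840 / 902 = 4.257
  log(eta) = -1.68 + 4.257 = 2.577

2.577


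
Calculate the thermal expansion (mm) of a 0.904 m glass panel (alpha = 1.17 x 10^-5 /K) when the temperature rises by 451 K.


Thermal expansion formula: dL = alpha * L0 * dT
  dL = (1.17 x 10^-5) * 0.904 * 451 = 0.00477014 m
Convert to mm: 0.00477014 * 1000 = 4.7701 mm

4.7701 mm


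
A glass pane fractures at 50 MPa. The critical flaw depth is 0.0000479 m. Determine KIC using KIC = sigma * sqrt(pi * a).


Fracture toughness: KIC = sigma * sqrt(pi * a)
  pi * a = pi * 0.0000479 = 0.000150482
  sqrt(pi * a) = 0.012267
  KIC = 50 * 0.012267 = 0.613 MPa*sqrt(m)

0.613 MPa*sqrt(m)


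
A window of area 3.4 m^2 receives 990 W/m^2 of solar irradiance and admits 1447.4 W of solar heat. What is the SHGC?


Rearrange Q = Area * SHGC * Irradiance:
  SHGC = Q / (Area * Irradiance)
  SHGC = 1447.4 / (3.4 * 990) = 0.43

0.43


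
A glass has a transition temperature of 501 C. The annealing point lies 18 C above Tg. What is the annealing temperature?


The annealing temperature is Tg plus the offset:
  T_anneal = 501 + 18 = 519 C

519 C


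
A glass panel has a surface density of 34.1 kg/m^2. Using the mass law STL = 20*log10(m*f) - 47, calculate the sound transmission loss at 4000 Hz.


Mass law: STL = 20 * log10(m * f) - 47
  m * f = 34.1 * 4000 = 136400
  log10(136400) = 5.13481
  STL = 20 * 5.13481 - 47 = 102.6962 - 47 = 55.7 dB

55.7 dB


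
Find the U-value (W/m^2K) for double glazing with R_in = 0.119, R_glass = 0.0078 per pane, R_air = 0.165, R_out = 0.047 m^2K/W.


Total thermal resistance (series):
  R_total = R_in + R_glass + R_air + R_glass + R_out
  R_total = 0.119 + 0.0078 + 0.165 + 0.0078 + 0.047 = 0.3466 m^2K/W
U-value = 1 / R_total = 1 / 0.3466 = 2.885 W/m^2K

2.885 W/m^2K


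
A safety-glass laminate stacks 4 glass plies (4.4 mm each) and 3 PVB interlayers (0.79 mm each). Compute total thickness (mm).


Total thickness = glass contribution + PVB contribution
  Glass: 4 * 4.4 = 17.6 mm
  PVB: 3 * 0.79 = 2.37 mm
  Total = 17.6 + 2.37 = 19.97 mm

19.97 mm


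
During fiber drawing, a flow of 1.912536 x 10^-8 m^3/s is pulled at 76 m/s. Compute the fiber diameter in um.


Cross-sectional area from continuity:
  A = Q / v = 1.912536 x 10^-8 / 76 = 2.516495 x 10^-10 m^2
Diameter from circular cross-section:
  d = sqrt(4A / pi) * 10^6 (m -> um)
  d = sqrt(4 * 2.516495 x 10^-10 / pi) * 10^6 = 17.9 um

17.9 um


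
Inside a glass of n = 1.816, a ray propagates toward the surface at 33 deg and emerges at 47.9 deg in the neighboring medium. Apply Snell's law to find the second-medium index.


Apply Snell's law: n1 * sin(theta1) = n2 * sin(theta2)
  n2 = n1 * sin(theta1) / sin(theta2)
  sin(33) = 0.544639
  sin(47.9) = 0.741976
  n2 = 1.816 * 0.544639 / 0.741976 = 1.333

1.333


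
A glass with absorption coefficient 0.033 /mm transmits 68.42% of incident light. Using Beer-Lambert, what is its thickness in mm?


Rearrange T = exp(-alpha * thickness):
  thickness = -ln(T) / alpha
  T = 68.42/100 = 0.6842
  ln(T) = -0.37951
  -ln(T) = 0.37951
  thickness = 0.37951 / 0.033 = 11.5 mm

11.5 mm


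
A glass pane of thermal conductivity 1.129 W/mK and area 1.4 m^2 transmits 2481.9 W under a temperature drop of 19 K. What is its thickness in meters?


Fourier's law: t = k * A * dT / Q
  t = 1.129 * 1.4 * 19 / 2481.9
  t = 30.0314 / 2481.9 = 0.0121 m

0.0121 m


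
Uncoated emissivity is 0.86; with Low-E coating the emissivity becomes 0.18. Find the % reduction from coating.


Percentage reduction = (1 - coated/uncoated) * 100
  Ratio = 0.18 / 0.86 = 0.2093
  Reduction = (1 - 0.2093) * 100 = 79.1%

79.1%


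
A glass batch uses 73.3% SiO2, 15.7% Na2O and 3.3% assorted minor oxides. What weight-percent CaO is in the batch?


Pieces sum to 100%:
  CaO = 100 - (SiO2 + Na2O + others)
  CaO = 100 - (73.3 + 15.7 + 3.3) = 7.7%

7.7%


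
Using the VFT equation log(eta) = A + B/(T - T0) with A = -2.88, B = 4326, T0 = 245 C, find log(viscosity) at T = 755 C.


VFT equation: log(eta) = A + B / (T - T0)
  T - T0 = 755 - 245 = 510
  B / (T - T0) = 4326 / 510 = 8.482
  log(eta) = -2.88 + 8.482 = 5.602

5.602


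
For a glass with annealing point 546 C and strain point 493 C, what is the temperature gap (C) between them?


Gap = T_anneal - T_strain:
  gap = 546 - 493 = 53 C

53 C


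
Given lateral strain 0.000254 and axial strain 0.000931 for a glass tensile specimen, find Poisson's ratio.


Poisson's ratio: nu = lateral strain / axial strain
  nu = 0.000254 / 0.000931 = 0.2728

0.2728


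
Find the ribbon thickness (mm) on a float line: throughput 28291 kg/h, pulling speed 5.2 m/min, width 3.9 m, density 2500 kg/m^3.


Ribbon cross-section from mass balance:
  Volume rate = throughput / density = 28291 / 2500 = 11.3164 m^3/h
  thickness = volume rate / (speed * 60 * width), i.e.
  thickness = throughput / (60 * speed * width * density) * 1000
  thickness = 28291 / (60 * 5.2 * 3.9 * 2500) * 1000 = 9.3 mm

9.3 mm


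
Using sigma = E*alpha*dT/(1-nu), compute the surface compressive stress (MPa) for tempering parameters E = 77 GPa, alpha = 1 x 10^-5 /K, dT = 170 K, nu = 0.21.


Tempering stress: sigma = E * alpha * dT / (1 - nu)
  E (MPa) = 77 * 1000 = 77000
  Numerator = 77000 * (1 x 10^-5) * 170 = 130.9
  Denominator = 1 - 0.21 = 0.79
  sigma = 130.9 / 0.79 = 165.7 MPa

165.7 MPa


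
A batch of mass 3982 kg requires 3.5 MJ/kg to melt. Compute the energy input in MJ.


Total energy = mass * specific energy
  E = 3982 * 3.5 = 13937 MJ

13937 MJ


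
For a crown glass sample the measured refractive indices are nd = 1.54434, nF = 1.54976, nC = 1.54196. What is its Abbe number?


Abbe number formula: Vd = (nd - 1) / (nF - nC)
  nd - 1 = 1.54434 - 1 = 0.54434
  nF - nC = 1.54976 - 1.54196 = 0.0078
  Vd = 0.54434 / 0.0078 = 69.79

69.79


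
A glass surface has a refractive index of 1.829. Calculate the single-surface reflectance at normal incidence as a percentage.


Fresnel reflectance at normal incidence:
  R = ((n - 1)/(n + 1))^2
  (n - 1)/(n + 1) = (1.829 - 1)/(1.829 + 1) = 0.293036
  R = 0.293036^2 = 0.0858701
  R(%) = 0.0858701 * 100 = 8.587%

8.587%


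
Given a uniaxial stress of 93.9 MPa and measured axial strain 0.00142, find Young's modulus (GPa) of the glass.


Young's modulus: E = stress / strain
  E = 93.9 MPa / 0.00142 = 66126.76 MPa
Convert to GPa: 66126.76 / 1000 = 66.13 GPa

66.13 GPa


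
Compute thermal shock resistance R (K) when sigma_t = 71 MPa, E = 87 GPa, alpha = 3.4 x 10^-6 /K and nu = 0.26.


Thermal shock resistance: R = sigma * (1 - nu) / (E * alpha)
  Numerator = 71 * (1 - 0.26) = 52.54
  Denominator = 87 * 1000 * (3.4 x 10^-6) = 0.2958
  R = 52.54 / 0.2958 = 177.6 K

177.6 K


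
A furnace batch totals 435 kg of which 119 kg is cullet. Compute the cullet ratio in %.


Cullet ratio = (cullet mass / total batch mass) * 100
  Ratio = 119 / 435 * 100 = 27.36%

27.36%


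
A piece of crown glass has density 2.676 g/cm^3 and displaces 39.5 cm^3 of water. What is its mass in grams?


Rearrange rho = m / V:
  m = rho * V
  m = 2.676 * 39.5 = 105.702 g

105.702 g


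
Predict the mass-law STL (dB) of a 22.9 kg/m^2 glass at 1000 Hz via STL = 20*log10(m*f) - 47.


Mass law: STL = 20 * log10(m * f) - 47
  m * f = 22.9 * 1000 = 22900
  log10(22900) = 4.35984
  STL = 20 * 4.35984 - 47 = 87.1968 - 47 = 40.2 dB

40.2 dB


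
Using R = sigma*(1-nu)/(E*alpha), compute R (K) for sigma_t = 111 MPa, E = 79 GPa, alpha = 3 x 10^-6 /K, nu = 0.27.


Thermal shock resistance: R = sigma * (1 - nu) / (E * alpha)
  Numerator = 111 * (1 - 0.27) = 81.03
  Denominator = 79 * 1000 * (3 x 10^-6) = 0.237
  R = 81.03 / 0.237 = 341.9 K

341.9 K


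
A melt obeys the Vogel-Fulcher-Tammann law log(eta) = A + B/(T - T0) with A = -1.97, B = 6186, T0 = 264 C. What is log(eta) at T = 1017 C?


VFT equation: log(eta) = A + B / (T - T0)
  T - T0 = 1017 - 264 = 753
  B / (T - T0) = 6186 / 753 = 8.215
  log(eta) = -1.97 + 8.215 = 6.245

6.245


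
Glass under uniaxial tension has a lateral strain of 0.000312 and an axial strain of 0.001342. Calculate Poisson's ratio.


Poisson's ratio: nu = lateral strain / axial strain
  nu = 0.000312 / 0.001342 = 0.2325

0.2325


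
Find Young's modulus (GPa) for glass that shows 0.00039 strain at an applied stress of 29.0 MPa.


Young's modulus: E = stress / strain
  E = 29.0 MPa / 0.00039 = 74358.97 MPa
Convert to GPa: 74358.97 / 1000 = 74.36 GPa

74.36 GPa


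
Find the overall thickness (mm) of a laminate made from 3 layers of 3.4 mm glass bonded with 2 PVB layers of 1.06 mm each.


Total thickness = glass contribution + PVB contribution
  Glass: 3 * 3.4 = 10.2 mm
  PVB: 2 * 1.06 = 2.12 mm
  Total = 10.2 + 2.12 = 12.32 mm

12.32 mm


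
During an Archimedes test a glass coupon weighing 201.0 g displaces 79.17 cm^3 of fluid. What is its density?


Use the definition of density:
  rho = mass / volume
  rho = 201.0 / 79.17 = 2.539 g/cm^3

2.539 g/cm^3


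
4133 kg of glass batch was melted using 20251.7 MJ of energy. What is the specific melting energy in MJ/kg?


Rearrange E = m * s for s:
  s = E / m
  s = 20251.7 / 4133 = 4.9 MJ/kg

4.9 MJ/kg


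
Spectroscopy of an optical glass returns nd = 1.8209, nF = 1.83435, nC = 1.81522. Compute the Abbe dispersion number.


Abbe number formula: Vd = (nd - 1) / (nF - nC)
  nd - 1 = 1.8209 - 1 = 0.8209
  nF - nC = 1.83435 - 1.81522 = 0.01913
  Vd = 0.8209 / 0.01913 = 42.91

42.91


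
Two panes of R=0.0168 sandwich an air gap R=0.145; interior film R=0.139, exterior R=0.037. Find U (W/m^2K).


Total thermal resistance (series):
  R_total = R_in + R_glass + R_air + R_glass + R_out
  R_total = 0.139 + 0.0168 + 0.145 + 0.0168 + 0.037 = 0.3546 m^2K/W
U-value = 1 / R_total = 1 / 0.3546 = 2.82 W/m^2K

2.82 W/m^2K


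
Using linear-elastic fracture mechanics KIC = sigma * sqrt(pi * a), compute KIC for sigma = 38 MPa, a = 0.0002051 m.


Fracture toughness: KIC = sigma * sqrt(pi * a)
  pi * a = pi * 0.0002051 = 0.000644341
  sqrt(pi * a) = 0.025384
  KIC = 38 * 0.025384 = 0.965 MPa*sqrt(m)

0.965 MPa*sqrt(m)


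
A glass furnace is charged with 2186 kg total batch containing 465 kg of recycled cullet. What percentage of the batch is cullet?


Cullet ratio = (cullet mass / total batch mass) * 100
  Ratio = 465 / 2186 * 100 = 21.27%

21.27%


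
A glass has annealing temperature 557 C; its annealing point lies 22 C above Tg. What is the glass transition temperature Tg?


Rearrange T_anneal = Tg + offset for Tg:
  Tg = T_anneal - offset = 557 - 22 = 535 C

535 C


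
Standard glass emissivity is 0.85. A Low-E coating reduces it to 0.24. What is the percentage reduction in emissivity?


Percentage reduction = (1 - coated/uncoated) * 100
  Ratio = 0.24 / 0.85 = 0.2824
  Reduction = (1 - 0.2824) * 100 = 71.8%

71.8%


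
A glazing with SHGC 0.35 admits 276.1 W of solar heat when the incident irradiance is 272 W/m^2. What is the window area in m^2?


Rearrange Q = Area * SHGC * Irradiance:
  Area = Q / (SHGC * Irradiance)
  Area = 276.1 / (0.35 * 272) = 2.9 m^2

2.9 m^2


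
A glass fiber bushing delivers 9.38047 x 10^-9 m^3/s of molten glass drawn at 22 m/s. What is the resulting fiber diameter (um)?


Cross-sectional area from continuity:
  A = Q / v = 9.38047 x 10^-9 / 22 = 4.26385 x 10^-10 m^2
Diameter from circular cross-section:
  d = sqrt(4A / pi) * 10^6 (m -> um)
  d = sqrt(4 * 4.26385 x 10^-10 / pi) * 10^6 = 23.3 um

23.3 um


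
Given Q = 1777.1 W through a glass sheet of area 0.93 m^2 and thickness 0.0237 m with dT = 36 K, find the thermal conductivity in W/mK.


Fourier's law rearranged: k = Q * t / (A * dT)
  Numerator = 1777.1 * 0.0237 = 42.11727
  Denominator = 0.93 * 36 = 33.48
  k = 42.11727 / 33.48 = 1.258 W/mK

1.258 W/mK


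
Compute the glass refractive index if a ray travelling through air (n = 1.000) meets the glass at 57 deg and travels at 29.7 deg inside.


Apply Snell's law: n1 * sin(theta1) = n2 * sin(theta2)
  n2 = n1 * sin(theta1) / sin(theta2)
  sin(57) = 0.838671
  sin(29.7) = 0.495459
  n2 = 1.000 * 0.838671 / 0.495459 = 1.6927

1.6927


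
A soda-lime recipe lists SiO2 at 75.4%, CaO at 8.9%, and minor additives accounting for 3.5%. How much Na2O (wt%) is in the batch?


Pieces sum to 100%:
  Na2O = 100 - (SiO2 + CaO + others)
  Na2O = 100 - (75.4 + 8.9 + 3.5) = 12.2%

12.2%


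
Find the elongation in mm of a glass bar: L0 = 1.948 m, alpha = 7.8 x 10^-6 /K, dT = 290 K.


Thermal expansion formula: dL = alpha * L0 * dT
  dL = (7.8 x 10^-6) * 1.948 * 290 = 0.00440638 m
Convert to mm: 0.00440638 * 1000 = 4.4064 mm

4.4064 mm


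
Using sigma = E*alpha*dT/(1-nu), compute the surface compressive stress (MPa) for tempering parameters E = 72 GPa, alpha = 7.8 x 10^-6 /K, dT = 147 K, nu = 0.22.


Tempering stress: sigma = E * alpha * dT / (1 - nu)
  E (MPa) = 72 * 1000 = 72000
  Numerator = 72000 * (7.8 x 10^-6) * 147 = 82.5552
  Denominator = 1 - 0.22 = 0.78
  sigma = 82.5552 / 0.78 = 105.8 MPa

105.8 MPa


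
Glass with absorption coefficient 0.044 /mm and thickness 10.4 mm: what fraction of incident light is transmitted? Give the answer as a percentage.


Beer-Lambert law: T = exp(-alpha * thickness)
  exponent = -0.044 * 10.4 = -0.4576
  T = exp(-0.4576) = 0.6328
  Percentage = 0.6328 * 100 = 63.28%

63.28%


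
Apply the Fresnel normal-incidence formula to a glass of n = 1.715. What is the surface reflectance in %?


Fresnel reflectance at normal incidence:
  R = ((n - 1)/(n + 1))^2
  (n - 1)/(n + 1) = (1.715 - 1)/(1.715 + 1) = 0.263352
  R = 0.263352^2 = 0.0693543
  R(%) = 0.0693543 * 100 = 6.935%

6.935%


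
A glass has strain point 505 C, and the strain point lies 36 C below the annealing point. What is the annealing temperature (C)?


T_anneal = T_strain + gap:
  T_anneal = 505 + 36 = 541 C

541 C


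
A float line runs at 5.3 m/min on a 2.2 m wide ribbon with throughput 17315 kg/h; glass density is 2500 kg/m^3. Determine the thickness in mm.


Ribbon cross-section from mass balance:
  Volume rate = throughput / density = 17315 / 2500 = 6.926 m^3/h
  thickness = volume rate / (speed * 60 * width), i.e.
  thickness = throughput / (60 * speed * width * density) * 1000
  thickness = 17315 / (60 * 5.3 * 2.2 * 2500) * 1000 = 9.9 mm

9.9 mm


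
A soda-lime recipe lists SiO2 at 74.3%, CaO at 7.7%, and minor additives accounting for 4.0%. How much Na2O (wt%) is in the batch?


Pieces sum to 100%:
  Na2O = 100 - (SiO2 + CaO + others)
  Na2O = 100 - (74.3 + 7.7 + 4.0) = 14.0%

14.0%


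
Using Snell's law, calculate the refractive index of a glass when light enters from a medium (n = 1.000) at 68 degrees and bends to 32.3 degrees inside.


Apply Snell's law: n1 * sin(theta1) = n2 * sin(theta2)
  n2 = n1 * sin(theta1) / sin(theta2)
  sin(68) = 0.927184
  sin(32.3) = 0.534352
  n2 = 1.000 * 0.927184 / 0.534352 = 1.7352

1.7352


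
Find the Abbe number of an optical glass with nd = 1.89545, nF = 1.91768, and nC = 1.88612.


Abbe number formula: Vd = (nd - 1) / (nF - nC)
  nd - 1 = 1.89545 - 1 = 0.89545
  nF - nC = 1.91768 - 1.88612 = 0.03156
  Vd = 0.89545 / 0.03156 = 28.37

28.37


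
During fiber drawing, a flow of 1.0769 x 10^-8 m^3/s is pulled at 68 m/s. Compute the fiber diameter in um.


Cross-sectional area from continuity:
  A = Q / v = 1.0769 x 10^-8 / 68 = 1.583676 x 10^-10 m^2
Diameter from circular cross-section:
  d = sqrt(4A / pi) * 10^6 (m -> um)
  d = sqrt(4 * 1.583676 x 10^-10 / pi) * 10^6 = 14.2 um

14.2 um


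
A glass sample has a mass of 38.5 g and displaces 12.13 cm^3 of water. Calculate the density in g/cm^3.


Use the definition of density:
  rho = mass / volume
  rho = 38.5 / 12.13 = 3.174 g/cm^3

3.174 g/cm^3


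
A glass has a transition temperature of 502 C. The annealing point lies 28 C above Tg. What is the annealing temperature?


The annealing temperature is Tg plus the offset:
  T_anneal = 502 + 28 = 530 C

530 C


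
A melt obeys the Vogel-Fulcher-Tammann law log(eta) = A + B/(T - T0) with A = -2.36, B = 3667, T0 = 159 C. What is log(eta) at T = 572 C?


VFT equation: log(eta) = A + B / (T - T0)
  T - T0 = 572 - 159 = 413
  B / (T - T0) = 3667 / 413 = 8.879
  log(eta) = -2.36 + 8.879 = 6.519

6.519


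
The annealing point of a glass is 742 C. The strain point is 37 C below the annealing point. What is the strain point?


Strain point = annealing point - difference:
  T_strain = 742 - 37 = 705 C

705 C


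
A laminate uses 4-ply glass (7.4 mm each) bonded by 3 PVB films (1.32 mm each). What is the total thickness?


Total thickness = glass contribution + PVB contribution
  Glass: 4 * 7.4 = 29.6 mm
  PVB: 3 * 1.32 = 3.96 mm
  Total = 29.6 + 3.96 = 33.56 mm

33.56 mm


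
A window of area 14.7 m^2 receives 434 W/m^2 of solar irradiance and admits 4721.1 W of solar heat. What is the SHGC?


Rearrange Q = Area * SHGC * Irradiance:
  SHGC = Q / (Area * Irradiance)
  SHGC = 4721.1 / (14.7 * 434) = 0.74

0.74


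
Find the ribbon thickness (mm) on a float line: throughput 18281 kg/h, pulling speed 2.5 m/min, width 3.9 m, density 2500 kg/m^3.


Ribbon cross-section from mass balance:
  Volume rate = throughput / density = 18281 / 2500 = 7.3124 m^3/h
  thickness = volume rate / (speed * 60 * width), i.e.
  thickness = throughput / (60 * speed * width * density) * 1000
  thickness = 18281 / (60 * 2.5 * 3.9 * 2500) * 1000 = 12.5 mm

12.5 mm


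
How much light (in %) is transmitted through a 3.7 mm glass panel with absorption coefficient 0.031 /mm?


Beer-Lambert law: T = exp(-alpha * thickness)
  exponent = -0.031 * 3.7 = -0.1147
  T = exp(-0.1147) = 0.8916
  Percentage = 0.8916 * 100 = 89.16%

89.16%


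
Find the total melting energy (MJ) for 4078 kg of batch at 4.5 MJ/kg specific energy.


Total energy = mass * specific energy
  E = 4078 * 4.5 = 18351 MJ

18351 MJ


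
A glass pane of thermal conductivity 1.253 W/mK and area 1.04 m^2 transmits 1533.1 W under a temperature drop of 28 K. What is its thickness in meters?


Fourier's law: t = k * A * dT / Q
  t = 1.253 * 1.04 * 28 / 1533.1
  t = 36.48736 / 1533.1 = 0.0238 m

0.0238 m


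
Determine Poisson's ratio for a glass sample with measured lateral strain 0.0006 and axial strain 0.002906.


Poisson's ratio: nu = lateral strain / axial strain
  nu = 0.0006 / 0.002906 = 0.2065

0.2065


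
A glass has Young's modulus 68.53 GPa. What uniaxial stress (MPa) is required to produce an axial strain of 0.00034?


Rearrange E = sigma / epsilon:
  sigma = E * epsilon
  E (MPa) = 68.53 * 1000 = 68530
  sigma = 68530 * 0.00034 = 23.3 MPa

23.3 MPa
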